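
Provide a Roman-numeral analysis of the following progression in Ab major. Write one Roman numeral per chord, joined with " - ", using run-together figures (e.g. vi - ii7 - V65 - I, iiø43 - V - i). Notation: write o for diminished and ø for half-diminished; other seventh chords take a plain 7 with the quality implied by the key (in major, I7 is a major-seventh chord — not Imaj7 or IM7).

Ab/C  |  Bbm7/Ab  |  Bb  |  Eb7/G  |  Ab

I6 - ii42 - V/V - V65 - I

Ab/C: root Ab is the tonic; major triad there is I6.
Bbm7/Ab: minor seventh chord on Bb = scale degree 2 → ii42.
Bb: a major triad on Bb, the applied dominant of V → V/V.
Eb7/G: root Eb is the dominant; dominant seventh chord there is V65.
Ab: root Ab is the tonic; major triad there is I.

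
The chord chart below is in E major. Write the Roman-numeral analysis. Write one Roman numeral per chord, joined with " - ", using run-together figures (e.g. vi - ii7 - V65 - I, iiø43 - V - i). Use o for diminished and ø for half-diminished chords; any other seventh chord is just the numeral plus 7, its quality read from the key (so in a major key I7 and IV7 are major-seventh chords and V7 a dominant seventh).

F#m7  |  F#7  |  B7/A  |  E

ii7 - V7/V - V42 - I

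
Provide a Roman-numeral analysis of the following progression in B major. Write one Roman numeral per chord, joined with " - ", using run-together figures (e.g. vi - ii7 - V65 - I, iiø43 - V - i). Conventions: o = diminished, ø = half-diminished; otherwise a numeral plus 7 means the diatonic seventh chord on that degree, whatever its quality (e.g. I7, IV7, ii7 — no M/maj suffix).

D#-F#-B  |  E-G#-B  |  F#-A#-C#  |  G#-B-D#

I6 - IV - V - vi

D#-F#-B has root B, degree 1 in B major, so I6.
E-G#-B: root E is the subdominant; major triad there is IV.
F#-A#-C# has root F#, degree 5 in B major, so V.
G#-B-D#: root G# is the submediant; minor triad there is vi.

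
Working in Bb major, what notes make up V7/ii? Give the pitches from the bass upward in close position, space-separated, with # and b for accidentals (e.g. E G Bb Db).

G B D F

V7/ii is a secondary dominant — the dominant seventh of ii. ii in Bb major is C, so the applied chord's root is G, a perfect fifth above.
Building a dominant seventh chord on G gives G-B-D-F.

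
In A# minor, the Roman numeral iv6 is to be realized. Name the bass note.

F#

iv in A# minor has root D#; the chord is D#-F#-A#.
The figure 6 means first inversion — the third is in the bass.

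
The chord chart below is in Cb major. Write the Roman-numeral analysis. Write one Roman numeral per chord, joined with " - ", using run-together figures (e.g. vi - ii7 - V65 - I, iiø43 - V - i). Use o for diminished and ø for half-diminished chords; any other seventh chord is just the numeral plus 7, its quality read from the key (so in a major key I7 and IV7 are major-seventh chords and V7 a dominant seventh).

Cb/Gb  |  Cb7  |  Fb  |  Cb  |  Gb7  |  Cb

I64 - V7/IV - IV - I - V7 - I

Cb/Gb: major triad on Cb = scale degree 1 → I64.
Cb7 is the secondary dominant of IV (dominant seventh chord on Cb): V7/IV.
Fb has root Fb, degree 4 in Cb major, so IV.
Cb: root Cb is the tonic; major triad there is I.
Gb7: dominant seventh chord on Gb = scale degree 5 → V7.
Cb: root Cb is the tonic; major triad there is I.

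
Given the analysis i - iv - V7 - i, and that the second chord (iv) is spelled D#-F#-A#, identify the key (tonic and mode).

A# minor

The anchor chord is a minor triad on D#, labeled iv.
If D# is scale degree 4 and the mode makes that degree carry a minor triad, the tonic is A# and the mode is minor.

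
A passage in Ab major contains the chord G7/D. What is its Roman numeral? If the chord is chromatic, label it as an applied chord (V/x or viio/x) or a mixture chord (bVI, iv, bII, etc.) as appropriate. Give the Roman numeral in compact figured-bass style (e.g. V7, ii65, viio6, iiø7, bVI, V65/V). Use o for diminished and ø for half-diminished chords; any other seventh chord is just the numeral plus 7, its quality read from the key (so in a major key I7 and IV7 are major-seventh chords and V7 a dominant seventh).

V43/iii

The pitches G-B-D-F form a dominant seventh chord rooted on G.
G is not a diatonic chord root with this quality in Ab major, but it lies a perfect fifth above C (iii), so the chord functions as an applied dominant of iii.
With D in the bass the chord is in second inversion, so the figured bass is 43.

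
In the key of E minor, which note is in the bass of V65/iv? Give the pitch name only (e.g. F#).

The applied chord V65/iv is rooted on E: E-G#-B-D.
The figure 65 means first inversion — the third is in the bass.

G#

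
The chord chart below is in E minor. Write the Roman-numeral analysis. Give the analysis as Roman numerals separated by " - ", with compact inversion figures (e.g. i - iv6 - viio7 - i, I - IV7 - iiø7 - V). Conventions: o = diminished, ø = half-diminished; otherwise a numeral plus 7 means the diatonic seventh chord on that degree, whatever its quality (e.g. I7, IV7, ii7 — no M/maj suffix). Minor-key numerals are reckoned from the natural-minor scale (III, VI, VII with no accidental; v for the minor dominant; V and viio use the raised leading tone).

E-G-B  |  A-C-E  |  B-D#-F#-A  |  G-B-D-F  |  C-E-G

i - iv - V7 - V7/VI - VI

E-G-B: minor triad on E = scale degree 1 → i.
A-C-E: minor triad on A = scale degree 4 → iv.
B-D#-F#-A: root B is the dominant; dominant seventh chord there is V7.
G-B-D-F: chromatic; G is V of VI, so V7/VI.
C-E-G: major triad on C = scale degree 6 → VI.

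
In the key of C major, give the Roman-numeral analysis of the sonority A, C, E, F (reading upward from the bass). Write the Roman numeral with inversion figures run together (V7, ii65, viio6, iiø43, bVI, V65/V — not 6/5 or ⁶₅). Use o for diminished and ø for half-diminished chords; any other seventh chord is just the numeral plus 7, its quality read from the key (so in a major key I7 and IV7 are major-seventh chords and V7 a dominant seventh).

IV65

Stacked in thirds the chord is F-A-C-E: a major seventh chord on F.
In C major, F is the subdominant; the diatonic major seventh chord there is IV7.
With A in the bass the chord is in first inversion, so the figured bass is 65.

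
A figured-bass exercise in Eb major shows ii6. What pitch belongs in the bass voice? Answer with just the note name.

Ab

ii in Eb major has root F; the chord is F-Ab-C.
The figure 6 means first inversion — the third is in the bass.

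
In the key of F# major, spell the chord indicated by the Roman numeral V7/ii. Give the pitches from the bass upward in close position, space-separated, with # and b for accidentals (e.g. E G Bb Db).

V7/ii is a secondary dominant — the dominant seventh of ii. ii in F# major is G#, so the applied chord's root is D#, a perfect fifth above.
Building a dominant seventh chord on D# gives D#-F##-A#-C#.

D# F## A# C#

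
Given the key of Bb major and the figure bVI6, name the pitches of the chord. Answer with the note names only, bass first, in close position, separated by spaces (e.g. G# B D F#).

Bb Db Gb

Scale degree 6 in Bb major is G; lowering it a half step gives Gb. bVI6 is a major triad on the lowered sixth degree, borrowed from the parallel minor.
So the chord is Gb-Bb-Db.
With the 6 figure the chord is in first inversion; from the bass Bb upward in close position it reads Bb-Db-Gb.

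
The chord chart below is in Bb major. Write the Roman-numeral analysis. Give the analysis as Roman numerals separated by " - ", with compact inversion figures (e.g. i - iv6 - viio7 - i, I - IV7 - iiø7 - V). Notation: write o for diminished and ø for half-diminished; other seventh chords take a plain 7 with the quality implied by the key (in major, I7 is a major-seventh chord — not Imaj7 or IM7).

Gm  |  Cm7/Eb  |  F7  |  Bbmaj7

vi - ii65 - V7 - I7

Gm has root G, degree 6 in Bb major, so vi.
Cm7/Eb: minor seventh chord on C = scale degree 2 → ii65.
F7: root F is the dominant; dominant seventh chord there is V7.
Bbmaj7: root Bb is the tonic; major seventh chord there is I7.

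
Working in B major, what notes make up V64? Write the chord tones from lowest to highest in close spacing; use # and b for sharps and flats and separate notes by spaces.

In B major, the dominant is F#, and the diatonic chord built there is a major triad.
Stacking thirds from F# gives F#-A#-C#.
The figured bass 64 indicates second inversion, placing the fifth (C#) in the bass: C#-F#-A#.

C# F# A#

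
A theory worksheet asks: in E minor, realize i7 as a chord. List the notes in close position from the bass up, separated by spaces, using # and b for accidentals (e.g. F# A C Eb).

E G B D

In E minor, the first degree is E, and the diatonic chord built there is a minor seventh chord.
That chord is spelled E-G-B-D.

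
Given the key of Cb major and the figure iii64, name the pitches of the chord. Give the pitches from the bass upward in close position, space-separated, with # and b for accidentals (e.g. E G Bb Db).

The numeral's case and figure indicate a minor triad. In Cb major its root, the third degree, is Eb.
That chord is spelled Eb-Gb-Bb.
The figured bass 64 indicates second inversion, placing the fifth (Bb) in the bass: Bb-Eb-Gb.

Bb Eb Gb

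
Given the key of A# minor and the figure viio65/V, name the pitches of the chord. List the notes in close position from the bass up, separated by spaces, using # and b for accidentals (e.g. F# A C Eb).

F## A# C# D##

viio65/V is a secondary leading-tone chord. The target V is E# in A# minor; the applied chord is rooted a semitone below, on D##.
Building a fully diminished seventh chord on D## gives D##-F##-A#-C#.
With the 65 figure the chord is in first inversion; from the bass F## upward in close position it reads F##-A#-C#-D##.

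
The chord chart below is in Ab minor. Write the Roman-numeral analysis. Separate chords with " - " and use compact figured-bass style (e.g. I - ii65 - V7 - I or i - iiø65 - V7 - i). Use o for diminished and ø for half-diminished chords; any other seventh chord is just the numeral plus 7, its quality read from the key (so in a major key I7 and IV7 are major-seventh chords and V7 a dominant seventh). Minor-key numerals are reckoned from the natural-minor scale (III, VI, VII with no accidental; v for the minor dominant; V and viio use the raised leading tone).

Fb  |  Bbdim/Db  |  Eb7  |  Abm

VI - iio6 - V7 - i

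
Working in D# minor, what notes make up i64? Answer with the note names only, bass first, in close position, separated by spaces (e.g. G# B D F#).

In D# minor, the tonic is D#, and the diatonic chord built there is a minor triad.
That chord is spelled D#-F#-A#.
The figured bass 64 indicates second inversion, placing the fifth (A#) in the bass: A#-D#-F#.

A# D# F#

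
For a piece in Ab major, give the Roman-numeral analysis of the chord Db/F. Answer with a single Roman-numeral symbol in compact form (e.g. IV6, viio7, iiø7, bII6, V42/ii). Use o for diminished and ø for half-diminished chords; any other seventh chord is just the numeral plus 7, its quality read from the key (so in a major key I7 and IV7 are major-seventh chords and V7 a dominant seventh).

IV6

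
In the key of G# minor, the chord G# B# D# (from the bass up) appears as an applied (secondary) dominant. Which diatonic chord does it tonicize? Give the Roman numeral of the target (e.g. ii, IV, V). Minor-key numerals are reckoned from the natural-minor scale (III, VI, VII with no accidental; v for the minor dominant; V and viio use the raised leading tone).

iv

The chord is a major triad on G#.
A dominant resolves down a perfect fifth: G# → C#. In G# minor, C# is scale degree 4, i.e. iv.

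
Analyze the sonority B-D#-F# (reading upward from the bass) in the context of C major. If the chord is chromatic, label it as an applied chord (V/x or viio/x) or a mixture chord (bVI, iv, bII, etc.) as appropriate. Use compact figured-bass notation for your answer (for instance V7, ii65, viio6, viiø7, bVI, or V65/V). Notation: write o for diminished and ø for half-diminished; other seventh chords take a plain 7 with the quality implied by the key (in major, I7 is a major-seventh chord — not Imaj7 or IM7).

Stacked in thirds the chord is B-D#-F#: a major triad on B.
B is not a diatonic chord root with this quality in C major, but it lies a perfect fifth above E (iii), so the chord functions as an applied dominant of iii.

V/iii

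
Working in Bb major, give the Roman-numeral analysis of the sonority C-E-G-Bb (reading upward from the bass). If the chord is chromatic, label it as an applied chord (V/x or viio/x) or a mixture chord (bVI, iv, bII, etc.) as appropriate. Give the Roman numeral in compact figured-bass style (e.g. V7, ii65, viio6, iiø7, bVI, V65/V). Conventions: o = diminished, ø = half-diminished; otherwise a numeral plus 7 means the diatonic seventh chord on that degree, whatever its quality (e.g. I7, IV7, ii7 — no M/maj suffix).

V7/V

Stacked in thirds the chord is C-E-G-Bb: a dominant seventh chord on C.
C is not a diatonic chord root with this quality in Bb major, but it lies a perfect fifth above F (V), so the chord functions as an applied dominant of V.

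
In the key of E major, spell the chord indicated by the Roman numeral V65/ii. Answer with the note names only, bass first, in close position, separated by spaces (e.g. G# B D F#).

E# G# B C#

The slash means an applied dominant: we want the dominant of ii. In E major, ii is F# minor, and its dominant is built on C#.
Building a dominant seventh chord on C# gives C#-E#-G#-B.
With the 65 figure the chord is in first inversion; from the bass E# upward in close position it reads E#-G#-B-C#.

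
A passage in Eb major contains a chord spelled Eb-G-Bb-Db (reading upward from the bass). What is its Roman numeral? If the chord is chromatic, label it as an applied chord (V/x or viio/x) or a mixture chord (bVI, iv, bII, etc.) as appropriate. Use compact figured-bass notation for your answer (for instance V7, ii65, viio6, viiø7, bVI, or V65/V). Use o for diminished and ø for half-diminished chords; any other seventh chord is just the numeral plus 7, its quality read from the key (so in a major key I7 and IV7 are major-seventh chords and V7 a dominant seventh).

Stacked in thirds the chord is Eb-G-Bb-Db: a dominant seventh chord on Eb.
Eb is not a diatonic chord root with this quality in Eb major, but it lies a perfect fifth above Ab (IV), so the chord functions as an applied dominant of IV.

V7/IV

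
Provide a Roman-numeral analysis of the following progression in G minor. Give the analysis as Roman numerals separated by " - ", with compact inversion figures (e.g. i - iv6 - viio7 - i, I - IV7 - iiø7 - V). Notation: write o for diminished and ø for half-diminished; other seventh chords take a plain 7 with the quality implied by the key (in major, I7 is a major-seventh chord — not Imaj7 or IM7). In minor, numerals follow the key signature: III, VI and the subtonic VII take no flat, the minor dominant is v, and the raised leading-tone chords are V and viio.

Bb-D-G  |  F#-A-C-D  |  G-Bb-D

i6 - V65 - i

Bb-D-G: root G is the tonic; minor triad there is i6.
F#-A-C-D has root D, degree 5 in G minor, so V65.
G-Bb-D has root G, degree 1 in G minor, so i.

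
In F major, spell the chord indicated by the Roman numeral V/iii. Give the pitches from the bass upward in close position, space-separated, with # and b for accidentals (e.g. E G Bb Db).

E G# B

V/iii is a secondary dominant — the dominant triad of iii. iii in F major is A, so the applied chord's root is E, a perfect fifth above.
Building a major triad on E gives E-G#-B.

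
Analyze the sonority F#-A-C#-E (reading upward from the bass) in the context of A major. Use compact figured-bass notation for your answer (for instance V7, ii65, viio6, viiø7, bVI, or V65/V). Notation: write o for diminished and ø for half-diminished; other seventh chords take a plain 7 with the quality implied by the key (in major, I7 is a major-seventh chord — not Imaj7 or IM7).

Stacked in thirds the chord is F#-A-C#-E: a minor seventh chord on F#.
In A major, F# is the submediant; the diatonic minor seventh chord there is vi7.

vi7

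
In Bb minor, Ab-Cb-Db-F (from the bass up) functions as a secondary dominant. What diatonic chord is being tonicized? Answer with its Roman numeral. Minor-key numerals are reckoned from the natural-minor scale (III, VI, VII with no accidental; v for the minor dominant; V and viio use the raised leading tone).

VI

The chord is a dominant seventh chord on Db.
A dominant resolves down a perfect fifth: Db → Gb. In Bb minor, Gb is scale degree 6, i.e. VI.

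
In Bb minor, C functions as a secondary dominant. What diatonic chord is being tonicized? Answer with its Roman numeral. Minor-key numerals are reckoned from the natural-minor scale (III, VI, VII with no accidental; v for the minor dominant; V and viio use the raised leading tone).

V

The chord is a major triad on C.
A dominant resolves down a perfect fifth: C → F. In Bb minor, F is scale degree 5, i.e. V.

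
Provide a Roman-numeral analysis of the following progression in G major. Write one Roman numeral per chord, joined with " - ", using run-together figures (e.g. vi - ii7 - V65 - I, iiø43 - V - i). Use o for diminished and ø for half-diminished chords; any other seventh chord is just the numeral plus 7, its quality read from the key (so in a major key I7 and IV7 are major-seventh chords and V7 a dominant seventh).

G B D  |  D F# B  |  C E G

G-B-D has root G, degree 1 in G major, so I.
D-F#-B: minor triad on B = scale degree 3 → iii6.
C-E-G has root C, degree 4 in G major, so IV.

I - iii6 - IV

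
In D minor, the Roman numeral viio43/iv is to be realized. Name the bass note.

The applied chord viio43/iv is rooted on F#: F#-A-C-Eb.
The figure 43 means second inversion — the fifth is in the bass.

C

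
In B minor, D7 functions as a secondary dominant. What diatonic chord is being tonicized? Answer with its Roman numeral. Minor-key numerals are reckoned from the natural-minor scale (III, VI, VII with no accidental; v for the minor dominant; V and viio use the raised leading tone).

VI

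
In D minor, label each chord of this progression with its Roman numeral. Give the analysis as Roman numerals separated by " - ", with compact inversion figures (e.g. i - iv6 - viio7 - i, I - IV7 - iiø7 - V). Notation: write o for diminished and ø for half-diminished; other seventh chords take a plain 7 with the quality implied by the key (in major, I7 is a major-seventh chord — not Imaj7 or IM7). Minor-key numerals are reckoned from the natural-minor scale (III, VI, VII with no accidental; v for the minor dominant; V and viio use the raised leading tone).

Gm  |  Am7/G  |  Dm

Gm: root G is the subdominant; minor triad there is iv.
Am7/G: minor seventh chord on A = scale degree 5 → v42.
Dm: minor triad on D = scale degree 1 → i.

iv - v42 - i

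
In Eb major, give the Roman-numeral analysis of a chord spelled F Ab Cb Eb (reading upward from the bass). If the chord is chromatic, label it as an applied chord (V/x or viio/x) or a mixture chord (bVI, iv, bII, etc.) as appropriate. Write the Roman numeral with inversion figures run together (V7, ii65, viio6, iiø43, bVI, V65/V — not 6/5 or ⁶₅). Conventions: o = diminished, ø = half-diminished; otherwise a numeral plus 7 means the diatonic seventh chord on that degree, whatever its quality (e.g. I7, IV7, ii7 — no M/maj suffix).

iiø7

The pitches F-Ab-Cb-Eb form a half-diminished seventh chord rooted on F.
F is the second degree of Eb major. This is the half-diminished supertonic seventh, borrowed from the parallel minor.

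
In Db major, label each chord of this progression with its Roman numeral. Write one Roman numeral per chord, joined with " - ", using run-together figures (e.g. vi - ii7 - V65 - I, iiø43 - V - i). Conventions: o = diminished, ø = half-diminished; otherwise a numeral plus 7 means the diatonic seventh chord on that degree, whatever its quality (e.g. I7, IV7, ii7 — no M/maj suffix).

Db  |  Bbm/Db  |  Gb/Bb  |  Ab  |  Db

I - vi6 - IV6 - V - I

Db: major triad on Db = scale degree 1 → I.
Bbm/Db has root Bb, degree 6 in Db major, so vi6.
Gb/Bb: root Gb is the subdominant; major triad there is IV6.
Ab: root Ab is the dominant; major triad there is V.
Db has root Db, degree 1 in Db major, so I.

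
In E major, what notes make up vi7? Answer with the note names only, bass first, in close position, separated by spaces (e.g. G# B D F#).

C# E G# B

In E major, the submediant is C#, and the diatonic chord built there is a minor seventh chord.
Stacking thirds from C# gives C#-E-G#-B.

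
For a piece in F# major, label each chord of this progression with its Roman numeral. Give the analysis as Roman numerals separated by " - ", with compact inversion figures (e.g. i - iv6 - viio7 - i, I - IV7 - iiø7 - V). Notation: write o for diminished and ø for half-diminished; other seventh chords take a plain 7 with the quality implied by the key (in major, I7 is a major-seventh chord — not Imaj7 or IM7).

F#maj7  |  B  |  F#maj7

I7 - IV - I7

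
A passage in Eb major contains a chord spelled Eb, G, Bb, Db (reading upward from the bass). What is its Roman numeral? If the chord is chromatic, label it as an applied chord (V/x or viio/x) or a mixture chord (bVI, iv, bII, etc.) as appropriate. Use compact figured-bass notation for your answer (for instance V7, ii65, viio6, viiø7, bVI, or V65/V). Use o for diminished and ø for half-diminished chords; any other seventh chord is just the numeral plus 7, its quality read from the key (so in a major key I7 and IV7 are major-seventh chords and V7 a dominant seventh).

V7/IV

Stacked in thirds the chord is Eb-G-Bb-Db: a dominant seventh chord on Eb.
Eb is not a diatonic chord root with this quality in Eb major, but it lies a perfect fifth above Ab (IV), so the chord functions as an applied dominant of IV.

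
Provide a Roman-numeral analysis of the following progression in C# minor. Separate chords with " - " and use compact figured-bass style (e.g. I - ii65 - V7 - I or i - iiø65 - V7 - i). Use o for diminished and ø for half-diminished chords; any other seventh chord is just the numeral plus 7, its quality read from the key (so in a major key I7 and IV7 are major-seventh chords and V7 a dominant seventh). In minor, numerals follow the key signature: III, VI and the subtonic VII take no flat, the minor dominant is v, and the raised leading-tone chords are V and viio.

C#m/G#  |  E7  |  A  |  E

i64 - V7/VI - VI - III

C#m/G#: root C# is the tonic; minor triad there is i64.
E7 is the secondary dominant of VI (dominant seventh chord on E): V7/VI.
A has root A, degree 6 in C# minor, so VI.
E has root E, degree 3 in C# minor, so III.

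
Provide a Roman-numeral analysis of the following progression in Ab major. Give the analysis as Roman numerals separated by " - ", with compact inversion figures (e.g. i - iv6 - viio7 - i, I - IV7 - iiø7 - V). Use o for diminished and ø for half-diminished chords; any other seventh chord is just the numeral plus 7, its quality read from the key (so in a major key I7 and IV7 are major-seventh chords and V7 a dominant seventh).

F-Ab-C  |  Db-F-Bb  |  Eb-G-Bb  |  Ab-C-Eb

F-Ab-C: minor triad on F = scale degree 6 → vi.
Db-F-Bb: root Bb is the supertonic; minor triad there is ii6.
Eb-G-Bb: root Eb is the dominant; major triad there is V.
Ab-C-Eb: root Ab is the tonic; major triad there is I.

vi - ii6 - V - I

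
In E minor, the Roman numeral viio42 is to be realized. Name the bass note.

C

viio in E minor has root D#; the chord is D#-F#-A-C.
The figure 42 means third inversion — the seventh is in the bass.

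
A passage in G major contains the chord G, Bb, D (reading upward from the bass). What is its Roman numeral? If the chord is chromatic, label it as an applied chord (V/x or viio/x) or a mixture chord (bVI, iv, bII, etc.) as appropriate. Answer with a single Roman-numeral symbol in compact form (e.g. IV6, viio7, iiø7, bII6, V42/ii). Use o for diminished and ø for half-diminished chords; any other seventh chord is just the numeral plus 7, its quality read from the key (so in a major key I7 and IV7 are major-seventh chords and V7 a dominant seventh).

i

Stacked in thirds the chord is G-Bb-D: a minor triad on G.
G is the first degree of G major. This is the minor tonic, borrowed from the parallel minor.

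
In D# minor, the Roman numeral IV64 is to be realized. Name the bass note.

D#

IV in D# minor has root G#; the chord is G#-B#-D#.
The figure 64 means second inversion — the fifth is in the bass.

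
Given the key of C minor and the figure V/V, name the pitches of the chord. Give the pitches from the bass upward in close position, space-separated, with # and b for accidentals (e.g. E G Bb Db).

D F# A

The slash means an applied dominant: we want the dominant of V. In C minor, V is G major, and its dominant is built on D.
Building a major triad on D gives D-F#-A.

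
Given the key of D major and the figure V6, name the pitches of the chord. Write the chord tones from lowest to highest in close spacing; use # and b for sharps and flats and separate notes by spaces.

The numeral's case and figure indicate a major triad. In D major its root, the dominant, is A.
Stacking thirds from A gives A-C#-E.
The figured bass 6 indicates first inversion, placing the third (C#) in the bass: C#-E-A.

C# E A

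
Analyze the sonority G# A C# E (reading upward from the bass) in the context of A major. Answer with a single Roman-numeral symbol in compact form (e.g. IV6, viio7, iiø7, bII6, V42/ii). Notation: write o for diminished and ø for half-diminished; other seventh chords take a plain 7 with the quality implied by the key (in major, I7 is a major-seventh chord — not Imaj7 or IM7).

Stacked in thirds the chord is A-C#-E-G#: a major seventh chord on A.
In A major, A is the tonic; the diatonic major seventh chord there is I7.
With G# in the bass the chord is in third inversion, so the figured bass is 42.

I42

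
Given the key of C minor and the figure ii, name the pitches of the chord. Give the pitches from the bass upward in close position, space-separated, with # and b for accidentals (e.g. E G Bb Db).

D F A

ii is the minor supertonic, borrowed from the parallel major (the Dorian ii). In C minor that root is D.
So the chord is D-F-A.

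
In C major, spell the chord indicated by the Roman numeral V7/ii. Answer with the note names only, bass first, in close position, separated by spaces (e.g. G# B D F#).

A C# E G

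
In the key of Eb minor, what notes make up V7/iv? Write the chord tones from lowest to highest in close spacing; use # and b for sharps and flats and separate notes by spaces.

Eb G Bb Db

The slash means an applied dominant: we want the dominant of iv. In Eb minor, iv is Ab minor, and its dominant is built on Eb.
Building a dominant seventh chord on Eb gives Eb-G-Bb-Db.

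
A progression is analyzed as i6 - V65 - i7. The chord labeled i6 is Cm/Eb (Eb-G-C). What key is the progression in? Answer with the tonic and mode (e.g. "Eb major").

C minor

The chord Cm/Eb is a minor triad rooted on C; its label is i6.
If C is scale degree 1 and the mode makes that degree carry a minor triad, the tonic is C and the mode is minor.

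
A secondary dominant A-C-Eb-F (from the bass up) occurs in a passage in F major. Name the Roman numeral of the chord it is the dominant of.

IV

The chord is a dominant seventh chord on F.
A dominant resolves down a perfect fifth: F → Bb. In F major, Bb is scale degree 4, i.e. IV.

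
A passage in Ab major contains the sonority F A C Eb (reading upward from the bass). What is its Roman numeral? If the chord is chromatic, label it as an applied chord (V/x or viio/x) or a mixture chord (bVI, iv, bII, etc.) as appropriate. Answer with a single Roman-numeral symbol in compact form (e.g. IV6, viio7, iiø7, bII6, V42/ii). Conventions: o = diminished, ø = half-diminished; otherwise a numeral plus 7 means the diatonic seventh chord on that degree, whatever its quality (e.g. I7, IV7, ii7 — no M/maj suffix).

The pitches F-A-C-Eb form a dominant seventh chord rooted on F.
F is not a diatonic chord root with this quality in Ab major, but it lies a perfect fifth above Bb (ii), so the chord functions as an applied dominant of ii.

V7/ii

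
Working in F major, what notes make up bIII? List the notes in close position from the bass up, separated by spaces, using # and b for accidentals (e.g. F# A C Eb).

bIII is a major triad on the lowered third degree, borrowed from the parallel minor. In F major that root is Ab.
So the chord is Ab-C-Eb, a major triad.

Ab C Eb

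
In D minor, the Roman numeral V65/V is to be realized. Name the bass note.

G#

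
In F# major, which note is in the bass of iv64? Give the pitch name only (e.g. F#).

iv in F# major has root B; the chord is B-D-F#.
The figure 64 means second inversion — the fifth is in the bass.

F#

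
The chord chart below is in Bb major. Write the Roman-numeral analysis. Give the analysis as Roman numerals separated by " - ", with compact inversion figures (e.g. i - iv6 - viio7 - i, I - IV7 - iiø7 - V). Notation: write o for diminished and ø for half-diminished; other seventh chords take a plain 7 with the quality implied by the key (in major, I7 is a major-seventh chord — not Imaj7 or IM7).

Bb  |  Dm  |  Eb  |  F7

I - iii - IV - V7

Bb: major triad on Bb = scale degree 1 → I.
Dm: root D is the mediant; minor triad there is iii.
Eb has root Eb, degree 4 in Bb major, so IV.
F7: root F is the dominant; dominant seventh chord there is V7.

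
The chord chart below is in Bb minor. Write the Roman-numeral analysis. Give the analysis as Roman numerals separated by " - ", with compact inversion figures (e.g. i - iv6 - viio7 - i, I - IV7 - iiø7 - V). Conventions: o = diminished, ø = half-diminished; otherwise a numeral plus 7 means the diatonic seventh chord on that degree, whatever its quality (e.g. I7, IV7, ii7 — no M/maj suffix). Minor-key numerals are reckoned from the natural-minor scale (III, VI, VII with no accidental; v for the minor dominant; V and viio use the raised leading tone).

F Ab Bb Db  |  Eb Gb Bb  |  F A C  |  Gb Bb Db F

F-Ab-Bb-Db: root Bb is the tonic; minor seventh chord there is i43.
Eb-Gb-Bb: root Eb is the subdominant; minor triad there is iv.
F-A-C: root F is the dominant; major triad there is V.
Gb-Bb-Db-F: major seventh chord on Gb = scale degree 6 → VI7.

i43 - iv - V - VI7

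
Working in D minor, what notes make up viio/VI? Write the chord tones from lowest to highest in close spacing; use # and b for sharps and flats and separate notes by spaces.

viio/VI is a secondary leading-tone chord. The target VI is Bb in D minor; the applied chord is rooted a semitone below, on A.
Building a diminished triad on A gives A-C-Eb.

A C Eb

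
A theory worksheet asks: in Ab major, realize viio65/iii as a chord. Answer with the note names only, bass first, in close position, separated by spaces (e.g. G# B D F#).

D F Ab B

The slash marks an applied leading-tone chord: viio of iii. In Ab major, iii is C, so the leading tone to it is B, a half step below.
Building a fully diminished seventh chord on B gives B-D-F-Ab.
With the 65 figure the chord is in first inversion; from the bass D upward in close position it reads D-F-Ab-B.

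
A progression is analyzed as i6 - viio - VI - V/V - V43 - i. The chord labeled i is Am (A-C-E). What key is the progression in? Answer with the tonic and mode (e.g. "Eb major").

A minor

The anchor chord is a minor triad on A, labeled i.
If A is scale degree 1 and the mode makes that degree carry a minor triad, the tonic is A and the mode is minor.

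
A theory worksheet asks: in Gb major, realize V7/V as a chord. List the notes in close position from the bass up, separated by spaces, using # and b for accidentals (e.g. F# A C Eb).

The slash means an applied dominant: we want the dominant of V. In Gb major, V is Db major, and its dominant is built on Ab.
Building a dominant seventh chord on Ab gives Ab-C-Eb-Gb.

Ab C Eb Gb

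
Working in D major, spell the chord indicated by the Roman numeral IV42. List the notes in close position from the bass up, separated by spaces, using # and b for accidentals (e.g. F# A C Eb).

In D major, the fourth degree is G, and the diatonic chord built there is a major seventh chord.
Stacking thirds from G gives G-B-D-F#.
With the 42 figure the chord is in third inversion; from the bass F# upward in close position it reads F#-G-B-D.

F# G B D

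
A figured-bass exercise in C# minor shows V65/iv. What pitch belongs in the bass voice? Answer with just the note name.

E#

The applied chord V65/iv is rooted on C#: C#-E#-G#-B.
The figure 65 means first inversion — the third is in the bass.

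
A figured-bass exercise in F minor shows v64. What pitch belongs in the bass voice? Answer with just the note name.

G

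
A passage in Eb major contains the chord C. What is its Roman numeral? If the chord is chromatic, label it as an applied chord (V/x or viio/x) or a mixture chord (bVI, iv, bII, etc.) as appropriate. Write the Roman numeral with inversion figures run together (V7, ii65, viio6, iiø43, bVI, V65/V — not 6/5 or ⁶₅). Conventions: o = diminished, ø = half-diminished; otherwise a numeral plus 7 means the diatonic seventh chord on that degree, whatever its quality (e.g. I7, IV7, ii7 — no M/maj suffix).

The pitches C-E-G form a major triad rooted on C.
C is not a diatonic chord root with this quality in Eb major, but it lies a perfect fifth above F (ii), so the chord functions as an applied dominant of ii.

V/ii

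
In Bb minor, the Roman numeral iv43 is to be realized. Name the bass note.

Bb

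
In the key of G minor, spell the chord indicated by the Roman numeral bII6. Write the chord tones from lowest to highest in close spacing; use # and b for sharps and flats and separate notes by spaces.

bII6 is the Neapolitan sixth — a major triad on the lowered second degree, here in its customary first inversion. In G minor that root is Ab.
So the chord is Ab-C-Eb, a major triad.
With the 6 figure the chord is in first inversion; from the bass C upward in close position it reads C-Eb-Ab.

C Eb Ab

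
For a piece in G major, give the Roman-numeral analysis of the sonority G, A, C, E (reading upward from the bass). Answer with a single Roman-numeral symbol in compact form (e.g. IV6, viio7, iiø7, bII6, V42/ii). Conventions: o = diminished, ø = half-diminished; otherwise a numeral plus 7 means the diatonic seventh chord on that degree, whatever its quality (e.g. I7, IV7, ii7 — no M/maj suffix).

Stacked in thirds the chord is A-C-E-G: a minor seventh chord on A.
In G major, A is the supertonic; the diatonic minor seventh chord there is ii7.
With G in the bass the chord is in third inversion, so the figured bass is 42.

ii42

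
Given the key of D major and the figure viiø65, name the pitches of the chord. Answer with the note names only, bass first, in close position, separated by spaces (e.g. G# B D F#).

E G B C#

The numeral's case and figure indicate a half-diminished seventh chord. In D major its root, the leading tone, is C#.
That chord is spelled C#-E-G-B.
The figured bass 65 indicates first inversion, placing the third (E) in the bass: E-G-B-C#.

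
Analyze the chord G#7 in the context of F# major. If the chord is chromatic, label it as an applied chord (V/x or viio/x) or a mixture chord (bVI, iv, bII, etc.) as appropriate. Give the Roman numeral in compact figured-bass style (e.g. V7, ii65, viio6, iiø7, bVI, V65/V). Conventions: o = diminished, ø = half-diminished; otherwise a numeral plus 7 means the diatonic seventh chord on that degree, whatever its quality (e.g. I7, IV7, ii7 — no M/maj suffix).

Stacked in thirds the chord is G#-B#-D#-F#: a dominant seventh chord on G#.
G# is not a diatonic chord root with this quality in F# major, but it lies a perfect fifth above C# (V), so the chord functions as an applied dominant of V.

V7/V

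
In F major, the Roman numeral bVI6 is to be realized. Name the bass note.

F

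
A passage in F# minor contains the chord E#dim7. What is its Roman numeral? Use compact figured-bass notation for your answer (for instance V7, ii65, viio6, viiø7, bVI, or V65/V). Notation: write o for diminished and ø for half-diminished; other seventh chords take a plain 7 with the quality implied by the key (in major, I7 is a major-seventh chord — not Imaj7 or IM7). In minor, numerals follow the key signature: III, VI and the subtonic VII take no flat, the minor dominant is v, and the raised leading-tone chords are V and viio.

Stacked in thirds the chord is E#-G#-B-D: a fully diminished seventh chord on E#.
In F# minor, E# is the leading tone; the diatonic fully diminished seventh chord there is viio7.

viio7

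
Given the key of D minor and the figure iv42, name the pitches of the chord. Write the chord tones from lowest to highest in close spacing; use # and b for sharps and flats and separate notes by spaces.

In D minor, the fourth degree is G, and the diatonic chord built there is a minor seventh chord.
Stacking thirds from G gives G-Bb-D-F.
The figured bass 42 indicates third inversion, placing the seventh (F) in the bass: F-G-Bb-D.

F G Bb D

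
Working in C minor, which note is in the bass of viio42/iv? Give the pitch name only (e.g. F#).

Db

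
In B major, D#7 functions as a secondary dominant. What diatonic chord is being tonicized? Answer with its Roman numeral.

vi

The chord is a dominant seventh chord on D#.
A dominant resolves down a perfect fifth: D# → G#. In B major, G# is scale degree 6, i.e. vi.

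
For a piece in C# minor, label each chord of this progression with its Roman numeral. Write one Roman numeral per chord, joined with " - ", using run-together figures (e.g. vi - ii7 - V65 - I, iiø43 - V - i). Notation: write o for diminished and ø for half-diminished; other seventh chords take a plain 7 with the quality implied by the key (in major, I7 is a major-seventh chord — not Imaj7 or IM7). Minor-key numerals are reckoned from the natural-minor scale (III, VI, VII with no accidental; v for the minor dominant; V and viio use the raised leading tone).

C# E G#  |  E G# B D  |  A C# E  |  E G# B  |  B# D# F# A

i - V7/VI - VI - III - viio7

C#-E-G#: root C# is the tonic; minor triad there is i.
E-G#-B-D is the secondary dominant of VI (dominant seventh chord on E): V7/VI.
A-C#-E: major triad on A = scale degree 6 → VI.
E-G#-B: major triad on E = scale degree 3 → III.
B#-D#-F#-A: fully diminished seventh chord on B# = scale degree 7 → viio7.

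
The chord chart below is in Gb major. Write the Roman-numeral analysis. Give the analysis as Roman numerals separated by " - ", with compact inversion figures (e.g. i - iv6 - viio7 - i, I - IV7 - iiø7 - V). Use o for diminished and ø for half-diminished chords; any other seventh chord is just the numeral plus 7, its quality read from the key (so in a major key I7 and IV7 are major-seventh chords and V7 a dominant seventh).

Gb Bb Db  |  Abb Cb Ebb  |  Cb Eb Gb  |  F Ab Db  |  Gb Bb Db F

Gb-Bb-Db: root Gb is the tonic; major triad there is I.
Abb-Cb-Ebb is non-diatonic — a major triad on the lowered supertonic (Abb): the Neapolitan chord, bII.
Cb-Eb-Gb has root Cb, degree 4 in Gb major, so IV.
F-Ab-Db: major triad on Db = scale degree 5 → V6.
Gb-Bb-Db-F has root Gb, degree 1 in Gb major, so I7.

I - bII - IV - V6 - I7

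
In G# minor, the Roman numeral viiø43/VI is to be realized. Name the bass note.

A

The applied chord viiø43/VI is rooted on D#: D#-F#-A-C#.
The figure 43 means second inversion — the fifth is in the bass.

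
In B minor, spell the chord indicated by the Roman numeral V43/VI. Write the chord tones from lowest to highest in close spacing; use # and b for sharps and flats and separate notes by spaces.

V43/VI is a secondary dominant — the dominant seventh of VI. VI in B minor is G, so the applied chord's root is D, a perfect fifth above.
Building a dominant seventh chord on D gives D-F#-A-C.
The figured bass 43 indicates second inversion, placing the fifth (A) in the bass: A-C-D-F#.

A C D F#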